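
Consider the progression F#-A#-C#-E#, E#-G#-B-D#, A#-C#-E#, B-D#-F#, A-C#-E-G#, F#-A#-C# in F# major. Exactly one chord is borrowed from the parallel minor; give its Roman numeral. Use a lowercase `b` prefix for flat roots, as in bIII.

bIIImaj7

The diatonic triads in F# major are F#, G#m, A#m, B, C#, D#m, E#dim. F#–A#–C#–E# = F#maj7, E#–G#–B–D# = E#m7b5, A#–C#–E# = A#m, B–D#–F# = B and F#–A#–C# = F# all belong to that set. A–C#–E–G# doesn't fit — on degree 3 F# major would have A#m (iii). Amaj7 is the degree-3 chord of F# minor, so it is the borrowed bIIImaj7.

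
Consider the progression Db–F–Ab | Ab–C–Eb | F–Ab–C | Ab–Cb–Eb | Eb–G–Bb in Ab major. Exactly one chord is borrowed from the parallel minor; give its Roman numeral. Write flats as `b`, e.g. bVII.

i

Ab major has the diatonic set Ab, Bbm, Cm, Db, Eb, Fm, Gdim. Db–F–Ab = Db, Ab–C–Eb = Ab, F–Ab–C = Fm and Eb–G–Bb = Eb are all diatonic. Ab–Cb–Eb is not: scale degree 1 in Ab major carries Ab (I). In Ab minor the chord on that degree is Abm, so here it functions as i, borrowed from the parallel minor.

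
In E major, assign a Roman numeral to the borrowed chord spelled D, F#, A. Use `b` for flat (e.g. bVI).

bVII

In E major scale degree 7 is D#; D is its lowered form, from E minor. The diatonic chord on degree 7 would be D#dim (vii°), but D–F#–A is the major chord from E minor. As a borrowed chord it is labeled bVII.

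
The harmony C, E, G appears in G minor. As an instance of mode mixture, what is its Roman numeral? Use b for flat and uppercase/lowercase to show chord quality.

IV

The root C is the diatonic 4th degree of G minor; the borrowing shows in the chord quality. The diatonic chord on degree 4 would be Cm (iv), but C–E–G is the major chord from G major. As a borrowed chord it is labeled IV.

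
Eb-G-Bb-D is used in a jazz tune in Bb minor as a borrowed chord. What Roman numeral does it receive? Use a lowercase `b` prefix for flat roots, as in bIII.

Eb is scale degree 4 in Bb minor. Diatonically Bb minor has Ebm (iv) on that degree; Eb–G–Bb–D is instead the major-seventh chord native to Bb major, so it takes the label IVmaj7.

IVmaj7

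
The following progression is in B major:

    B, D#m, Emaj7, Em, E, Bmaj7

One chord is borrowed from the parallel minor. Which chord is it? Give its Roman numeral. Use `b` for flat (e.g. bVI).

In B major the diatonic chords are B, C#m, D#m, E, F#, G#m, A#dim. B, D#m, Emaj7, E and Bmaj7 all belong to that set. But Em (E–G–B) is foreign: the diatonic IV on degree 4 is E, whereas Em comes from B minor. It is labeled iv.

iv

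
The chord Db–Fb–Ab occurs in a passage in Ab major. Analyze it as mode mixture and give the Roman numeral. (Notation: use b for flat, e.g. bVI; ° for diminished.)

iv

The root Db is the diatonic 4th degree of Ab major; the borrowing shows in the chord quality. Db–Fb–Ab is a minor chord — the form found in Ab minor, not the diatonic IV (Db). Borrowed into Ab major it is written iv.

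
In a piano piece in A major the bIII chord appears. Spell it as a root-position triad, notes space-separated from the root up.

C E G

The root of bIII is the lowered 3rd degree: C# becomes C. In A minor the chord on C is C–E–G.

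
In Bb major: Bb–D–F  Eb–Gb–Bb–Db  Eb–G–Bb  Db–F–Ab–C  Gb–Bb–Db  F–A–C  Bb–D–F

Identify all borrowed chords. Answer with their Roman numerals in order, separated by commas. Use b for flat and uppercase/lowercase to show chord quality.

iv7, bIIImaj7, bVI

Bb major has the diatonic set Bb, Cm, Dm, Eb, F, Gm, Adim. Of the given chords, Bb–D–F = Bb, Eb–G–Bb = Eb and F–A–C = F are diatonic. Eb–Gb–Bb–Db doesn't fit — on degree 4 Bb major would have Eb (IV). Ebm7 is the degree-4 chord of Bb minor, so it is the borrowed iv7. Db–F–Ab–C is not: scale degree 3 in Bb major carries Dm (iii). In Bb minor the chord on that degree is Dbmaj7, so here it functions as bIIImaj7, borrowed from the parallel minor. But Gb–Bb–Db is foreign: the diatonic vi on degree 6 is Gm, whereas Gb comes from Bb minor. It is labeled bVI.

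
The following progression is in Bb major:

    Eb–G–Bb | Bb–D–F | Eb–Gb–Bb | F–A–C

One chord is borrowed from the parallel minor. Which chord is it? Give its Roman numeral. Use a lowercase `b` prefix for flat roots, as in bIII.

iv

Bb major has the diatonic set Bb, Cm, Dm, Eb, F, Gm, Adim. Of the given chords, Eb–G–Bb = Eb, Bb–D–F = Bb and F–A–C = F are diatonic. But Eb–Gb–Bb is foreign: the diatonic IV on degree 4 is Eb, whereas Ebm comes from Bb minor. It is labeled iv.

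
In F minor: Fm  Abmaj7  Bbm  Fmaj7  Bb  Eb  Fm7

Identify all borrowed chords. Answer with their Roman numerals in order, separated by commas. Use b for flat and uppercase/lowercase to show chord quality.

Imaj7, IV

F minor has the diatonic set Fm, Gdim, Ab, Bbm, C, Db, Eb (with V from harmonic minor). Fm, Abmaj7, Bbm, Eb and Fm7 all belong to that set. Fmaj7 (F–A–C–E) doesn't fit — on degree 1 F minor would have Fm (i). Fmaj7 is the degree-1 chord of F major, so it is the borrowed Imaj7. But Bb (Bb–D–F) is foreign: the diatonic iv on degree 4 is Bbm, whereas Bb comes from F major. It is labeled IV.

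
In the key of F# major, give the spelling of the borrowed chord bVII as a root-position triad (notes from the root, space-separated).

bVII is built on the lowered scale degree 7. In F# major degree 7 is E#; lowered it becomes E. In F# minor the chord on E is E–G#–B.

E G# B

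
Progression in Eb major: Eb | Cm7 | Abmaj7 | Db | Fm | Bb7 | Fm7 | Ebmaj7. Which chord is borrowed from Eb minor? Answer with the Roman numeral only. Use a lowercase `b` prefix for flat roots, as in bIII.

bVII

In Eb major the diatonic chords are Eb, Fm, Gm, Ab, Bb, Cm, Ddim. Of the given chords, Eb, Cm7, Abmaj7, Fm, Bb7, Fm7 and Ebmaj7 are diatonic. Db (Db–F–Ab) is not: scale degree 7 in Eb major carries Ddim (vii°). In Eb minor the chord on that degree is Db, so here it functions as bVII, borrowed from the parallel minor.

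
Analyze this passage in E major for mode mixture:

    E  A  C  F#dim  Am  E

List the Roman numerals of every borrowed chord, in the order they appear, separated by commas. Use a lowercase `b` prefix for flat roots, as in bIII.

E major has the diatonic set E, F#m, G#m, A, B, C#m, D#dim. Of the given chords, E and A are diatonic. But C (C–E–G) is foreign: the diatonic vi on degree 6 is C#m, whereas C comes from E minor. It is labeled bVI. F#dim (F#–A–C) is not: scale degree 2 in E major carries F#m (ii). In E minor the chord on that degree is F#dim, so here it functions as ii°, borrowed from the parallel minor. Am (A–C–E) is not: scale degree 4 in E major carries A (IV). In E minor the chord on that degree is Am, so here it functions as iv, borrowed from the parallel minor.

bVI, ii°, iv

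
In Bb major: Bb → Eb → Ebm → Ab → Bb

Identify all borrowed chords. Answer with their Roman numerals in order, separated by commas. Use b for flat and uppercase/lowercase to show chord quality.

iv, bVII

In Bb major the diatonic chords are Bb, Cm, Dm, Eb, F, Gm, Adim. Bb and Eb are both diatonic. But Ebm (Eb–Gb–Bb) is foreign: the diatonic IV on degree 4 is Eb, whereas Ebm comes from Bb minor. It is labeled iv. Ab (Ab–C–Eb) is not: scale degree 7 in Bb major carries Adim (vii°). In Bb minor the chord on that degree is Ab, so here it functions as bVII, borrowed from the parallel minor.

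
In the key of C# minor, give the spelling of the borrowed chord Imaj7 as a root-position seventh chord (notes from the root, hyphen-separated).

C#-E#-G#-B#

The root, C#, is scale degree 1 — the same note in C# minor and C# major; only the chord quality changes. Stacking thirds in C# major on C# gives C#–E#–G#–B#.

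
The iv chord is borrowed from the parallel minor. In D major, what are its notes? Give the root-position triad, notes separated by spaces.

G Bb D

iv is built on scale degree 4, which is G in both D major and its parallel. Stacking thirds in D minor on G gives G–Bb–D.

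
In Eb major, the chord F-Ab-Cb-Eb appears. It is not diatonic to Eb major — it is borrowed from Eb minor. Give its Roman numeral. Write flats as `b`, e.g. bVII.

iiø7

F is scale degree 2 in Eb major. F–Ab–Cb–Eb is a half-diminished-seventh chord — the form found in Eb minor, not the diatonic ii (Fm). Borrowed into Eb major it is written iiø7.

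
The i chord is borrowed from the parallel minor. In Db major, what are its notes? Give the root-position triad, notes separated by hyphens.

Db-Fb-Ab

The root, Db, is scale degree 1 — the same note in Db major and Db minor; only the chord quality changes. Building the minor chord from the parallel minor on Db: Db–Fb–Ab.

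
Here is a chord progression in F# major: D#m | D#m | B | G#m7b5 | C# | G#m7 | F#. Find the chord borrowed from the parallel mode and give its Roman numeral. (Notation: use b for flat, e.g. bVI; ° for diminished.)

The diatonic triads in F# major are F#, G#m, A#m, B, C#, D#m, E#dim. Of the given chords, D#m, B, C#, G#m7 and F# are diatonic. G#m7b5 (G#–B–D–F#) is not: scale degree 2 in F# major carries G#m (ii). In F# minor the chord on that degree is G#m7b5, so here it functions as iiø7, borrowed from the parallel minor.

iiø7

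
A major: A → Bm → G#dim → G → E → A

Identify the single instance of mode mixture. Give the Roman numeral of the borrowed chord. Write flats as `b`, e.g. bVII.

A major has the diatonic set A, Bm, C#m, D, E, F#m, G#dim. Of the given chords, A, Bm, G#dim and E are diatonic. But G (G–B–D) is foreign: the diatonic vii° on degree 7 is G#dim, whereas G comes from A minor. It is labeled bVII.

bVII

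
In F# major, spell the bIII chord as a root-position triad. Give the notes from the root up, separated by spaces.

A C# E

Scale degree 3 in F# major is A#. bIII uses the lowered form, A, taken from F# minor. In F# minor the chord on A is A–C#–E.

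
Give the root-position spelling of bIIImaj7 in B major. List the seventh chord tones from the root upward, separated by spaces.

The root of bIIImaj7 is the lowered 3rd degree: D# becomes D. Stacking thirds in B minor on D gives D–F#–A–C#.

D F# A C#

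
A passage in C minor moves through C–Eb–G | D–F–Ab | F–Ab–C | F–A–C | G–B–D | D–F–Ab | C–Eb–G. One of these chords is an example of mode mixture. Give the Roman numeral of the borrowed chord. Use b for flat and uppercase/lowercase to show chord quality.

IV

C minor has the diatonic set Cm, Ddim, Eb, Fm, G, Ab, Bb (with V from harmonic minor). C–Eb–G = Cm, D–F–Ab = Ddim, F–Ab–C = Fm and G–B–D = G all belong to that set. F–A–C is not: scale degree 4 in C minor carries Fm (iv). In C major the chord on that degree is F, so here it functions as IV, borrowed from the parallel major.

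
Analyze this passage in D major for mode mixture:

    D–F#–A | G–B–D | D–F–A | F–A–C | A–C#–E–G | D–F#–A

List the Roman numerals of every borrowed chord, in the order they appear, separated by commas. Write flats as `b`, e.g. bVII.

In D major the diatonic chords are D, Em, F#m, G, A, Bm, C#dim. D–F#–A = D, G–B–D = G and A–C#–E–G = A7 are all diatonic. But D–F–A is foreign: the diatonic I on degree 1 is D, whereas Dm comes from D minor. It is labeled i. But F–A–C is foreign: the diatonic iii on degree 3 is F#m, whereas F comes from D minor. It is labeled bIII.

i, bIII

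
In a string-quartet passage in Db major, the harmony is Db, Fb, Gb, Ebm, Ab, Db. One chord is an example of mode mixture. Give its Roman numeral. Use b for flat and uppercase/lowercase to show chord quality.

bIII

The diatonic triads in Db major are Db, Ebm, Fm, Gb, Ab, Bbm, Cdim. Of the given chords, Db, Gb, Ebm and Ab are diatonic. Fb (Fb–Ab–Cb) is not: scale degree 3 in Db major carries Fm (iii). In Db minor the chord on that degree is Fb, so here it functions as bIII, borrowed from the parallel minor.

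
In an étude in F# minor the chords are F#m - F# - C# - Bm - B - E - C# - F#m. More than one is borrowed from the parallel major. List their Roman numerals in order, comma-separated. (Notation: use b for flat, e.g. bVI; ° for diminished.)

I, IV

The diatonic triads in F# minor (with V from harmonic minor) are F#m, G#dim, A, Bm, C#, D, E. F#m, C#, Bm and E are all diatonic. F# (F#–A#–C#) is not: scale degree 1 in F# minor carries F#m (i). In F# major the chord on that degree is F#, so here it functions as I, borrowed from the parallel major. B (B–D#–F#) doesn't fit — on degree 4 F# minor would have Bm (iv). B is the degree-4 chord of F# major, so it is the borrowed IV.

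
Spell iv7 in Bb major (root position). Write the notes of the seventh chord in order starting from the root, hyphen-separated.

iv7 is built on scale degree 4, which is Eb in both Bb major and its parallel. In Bb minor the chord on Eb is Eb–Gb–Bb–Db.

Eb-Gb-Bb-Db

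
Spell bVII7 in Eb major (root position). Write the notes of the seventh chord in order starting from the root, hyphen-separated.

Db-F-Ab-Cb

Scale degree 7 in Eb major is D. bVII7 uses the lowered form, Db, taken from Eb minor. Stacking thirds in Eb minor on Db gives Db–F–Ab–Cb.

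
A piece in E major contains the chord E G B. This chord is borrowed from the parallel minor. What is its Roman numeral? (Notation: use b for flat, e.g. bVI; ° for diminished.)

i

The root E is the diatonic 1st degree of E major; the borrowing shows in the chord quality. The diatonic chord on degree 1 would be E (I), but E–G–B is the minor chord from E minor. As a borrowed chord it is labeled i.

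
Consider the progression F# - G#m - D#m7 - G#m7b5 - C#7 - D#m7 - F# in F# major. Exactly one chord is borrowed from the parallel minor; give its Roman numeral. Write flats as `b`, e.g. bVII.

iiø7

The diatonic triads in F# major are F#, G#m, A#m, B, C#, D#m, E#dim. Of the given chords, F#, G#m, D#m7 and C#7 are diatonic. But G#m7b5 (G#–B–D–F#) is foreign: the diatonic ii on degree 2 is G#m, whereas G#m7b5 comes from F# minor. It is labeled iiø7.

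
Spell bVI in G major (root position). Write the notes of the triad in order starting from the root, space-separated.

bVI is built on the lowered scale degree 6. In G major degree 6 is E; lowered it becomes Eb. In G minor the chord on Eb is Eb–G–Bb.

Eb G Bb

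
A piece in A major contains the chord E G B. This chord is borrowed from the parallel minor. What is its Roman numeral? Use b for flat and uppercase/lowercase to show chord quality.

v

E is scale degree 5 in A major. The diatonic chord on degree 5 would be E (V), but E–G–B is the minor chord from A minor. As a borrowed chord it is labeled v.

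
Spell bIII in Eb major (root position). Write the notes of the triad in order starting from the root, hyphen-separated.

bIII is built on the lowered scale degree 3. In Eb major degree 3 is G; lowered it becomes Gb. Building the major chord from the parallel minor on Gb: Gb–Bb–Db.

Gb-Bb-Db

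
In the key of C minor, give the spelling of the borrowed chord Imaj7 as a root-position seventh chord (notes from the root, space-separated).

C E G B

The root, C, is scale degree 1 — the same note in C minor and C major; only the chord quality changes. In C major the chord on C is C–E–G–B.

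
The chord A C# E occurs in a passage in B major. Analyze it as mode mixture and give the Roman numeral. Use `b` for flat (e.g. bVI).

The root A is the lowered 7th scale degree — diatonically B major has A# there. Diatonically B major has A#dim (vii°) on that degree; A–C#–E is instead the major chord native to B minor, so it takes the label bVII.

bVII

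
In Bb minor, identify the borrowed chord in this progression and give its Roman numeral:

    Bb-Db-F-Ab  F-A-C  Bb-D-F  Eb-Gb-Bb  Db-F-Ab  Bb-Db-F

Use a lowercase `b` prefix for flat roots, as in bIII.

I

Bb minor has the diatonic set Bbm, Cdim, Db, Ebm, F, Gb, Ab (with V from harmonic minor). Bb–Db–F–Ab = Bbm7, F–A–C = F, Eb–Gb–Bb = Ebm, Db–F–Ab = Db and Bb–Db–F = Bbm are all diatonic. But Bb–D–F is foreign: the diatonic i on degree 1 is Bbm, whereas Bb comes from Bb major. It is labeled I.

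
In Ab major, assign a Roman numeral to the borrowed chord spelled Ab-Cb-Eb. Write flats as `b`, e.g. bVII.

The root Ab is the diatonic 1st degree of Ab major; the borrowing shows in the chord quality. Diatonically Ab major has Ab (I) on that degree; Ab–Cb–Eb is instead the minor chord native to Ab minor, so it takes the label i.

i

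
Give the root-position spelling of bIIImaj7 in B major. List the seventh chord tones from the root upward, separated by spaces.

D F# A C#

Scale degree 3 in B major is D#. bIIImaj7 uses the lowered form, D, taken from B minor. Stacking thirds in B minor on D gives D–F#–A–C#.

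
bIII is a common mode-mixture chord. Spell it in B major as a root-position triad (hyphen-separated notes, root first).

D-F#-A

Scale degree 3 in B major is D#. bIII uses the lowered form, D, taken from B minor. Building the major chord from the parallel minor on D: D–F#–A.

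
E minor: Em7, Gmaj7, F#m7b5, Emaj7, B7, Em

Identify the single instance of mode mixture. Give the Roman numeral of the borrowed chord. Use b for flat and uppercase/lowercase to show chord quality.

In E minor (with V from harmonic minor) the diatonic chords are Em, F#dim, G, Am, B, C, D. Em7, Gmaj7, F#m7b5, B7 and Em all belong to that set. But Emaj7 (E–G#–B–D#) is foreign: the diatonic i on degree 1 is Em, whereas Emaj7 comes from E major. It is labeled Imaj7.

Imaj7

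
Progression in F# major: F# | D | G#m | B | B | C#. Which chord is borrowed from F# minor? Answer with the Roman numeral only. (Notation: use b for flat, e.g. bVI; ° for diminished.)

bVI

The diatonic triads in F# major are F#, G#m, A#m, B, C#, D#m, E#dim. F#, G#m, B and C# are all diatonic. D (D–F#–A) is not: scale degree 6 in F# major carries D#m (vi). In F# minor the chord on that degree is D, so here it functions as bVI, borrowed from the parallel minor.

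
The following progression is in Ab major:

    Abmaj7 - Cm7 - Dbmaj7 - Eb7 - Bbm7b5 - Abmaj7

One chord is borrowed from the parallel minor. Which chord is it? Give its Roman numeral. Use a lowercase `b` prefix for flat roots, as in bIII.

The diatonic triads in Ab major are Ab, Bbm, Cm, Db, Eb, Fm, Gdim. Abmaj7, Cm7, Dbmaj7 and Eb7 all belong to that set. But Bbm7b5 (Bb–Db–Fb–Ab) is foreign: the diatonic ii on degree 2 is Bbm, whereas Bbm7b5 comes from Ab minor. It is labeled iiø7.

iiø7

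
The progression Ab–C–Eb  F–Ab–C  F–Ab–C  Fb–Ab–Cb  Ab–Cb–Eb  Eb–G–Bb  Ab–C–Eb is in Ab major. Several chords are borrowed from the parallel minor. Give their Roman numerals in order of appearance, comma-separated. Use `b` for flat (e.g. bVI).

Ab major has the diatonic set Ab, Bbm, Cm, Db, Eb, Fm, Gdim. Ab–C–Eb = Ab, F–Ab–C = Fm and Eb–G–Bb = Eb are all diatonic. But Fb–Ab–Cb is foreign: the diatonic vi on degree 6 is Fm, whereas Fb comes from Ab minor. It is labeled bVI. Ab–Cb–Eb is not: scale degree 1 in Ab major carries Ab (I). In Ab minor the chord on that degree is Abm, so here it functions as i, borrowed from the parallel minor.

bVI, i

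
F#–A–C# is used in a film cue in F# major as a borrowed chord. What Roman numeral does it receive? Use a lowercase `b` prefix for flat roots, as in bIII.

i

The root F# is the diatonic 1st degree of F# major; the borrowing shows in the chord quality. F#–A–C# is a minor chord — the form found in F# minor, not the diatonic I (F#). Borrowed into F# major it is written i.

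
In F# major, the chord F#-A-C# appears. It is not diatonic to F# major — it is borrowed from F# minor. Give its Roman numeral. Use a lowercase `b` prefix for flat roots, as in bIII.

F# is scale degree 1 in F# major. Diatonically F# major has F# (I) on that degree; F#–A–C# is instead the minor chord native to F# minor, so it takes the label i.

i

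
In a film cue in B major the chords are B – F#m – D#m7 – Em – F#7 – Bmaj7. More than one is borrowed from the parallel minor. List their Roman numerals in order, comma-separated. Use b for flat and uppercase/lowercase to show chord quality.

v, iv

In B major the diatonic chords are B, C#m, D#m, E, F#, G#m, A#dim. B, D#m7, F#7 and Bmaj7 are all diatonic. But F#m (F#–A–C#) is foreign: the diatonic V on degree 5 is F#, whereas F#m comes from B minor. It is labeled v. Em (E–G–B) is not: scale degree 4 in B major carries E (IV). In B minor the chord on that degree is Em, so here it functions as iv, borrowed from the parallel minor.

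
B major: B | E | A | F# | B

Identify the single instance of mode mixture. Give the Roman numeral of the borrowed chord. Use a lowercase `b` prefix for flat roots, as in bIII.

bVII

The diatonic triads in B major are B, C#m, D#m, E, F#, G#m, A#dim. B, E and F# are all diatonic. But A (A–C#–E) is foreign: the diatonic vii° on degree 7 is A#dim, whereas A comes from B minor. It is labeled bVII.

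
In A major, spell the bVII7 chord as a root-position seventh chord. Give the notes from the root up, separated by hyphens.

G-B-D-F

bVII7 is built on the lowered scale degree 7. In A major degree 7 is G#; lowered it becomes G. Stacking thirds in A minor on G gives G–B–D–F.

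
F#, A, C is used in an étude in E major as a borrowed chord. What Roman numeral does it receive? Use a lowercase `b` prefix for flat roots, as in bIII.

The root F# is the diatonic 2nd degree of E major; the borrowing shows in the chord quality. The diatonic chord on degree 2 would be F#m (ii), but F#–A–C is the diminished chord from E minor. As a borrowed chord it is labeled ii°.

ii°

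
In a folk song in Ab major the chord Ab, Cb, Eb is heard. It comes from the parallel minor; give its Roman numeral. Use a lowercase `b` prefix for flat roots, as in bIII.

i

The root Ab is the diatonic 1st degree of Ab major; the borrowing shows in the chord quality. Diatonically Ab major has Ab (I) on that degree; Ab–Cb–Eb is instead the minor chord native to Ab minor, so it takes the label i.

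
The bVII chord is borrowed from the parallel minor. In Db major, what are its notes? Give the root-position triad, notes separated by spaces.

Cb Eb Gb

The root of bVII is the lowered 7th degree: C becomes Cb. Building the major chord from the parallel minor on Cb: Cb–Eb–Gb.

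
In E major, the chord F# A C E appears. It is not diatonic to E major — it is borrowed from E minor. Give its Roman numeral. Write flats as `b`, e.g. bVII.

iiø7

The root F# is the diatonic 2nd degree of E major; the borrowing shows in the chord quality. F#–A–C–E is a half-diminished-seventh chord — the form found in E minor, not the diatonic ii (F#m). Borrowed into E major it is written iiø7.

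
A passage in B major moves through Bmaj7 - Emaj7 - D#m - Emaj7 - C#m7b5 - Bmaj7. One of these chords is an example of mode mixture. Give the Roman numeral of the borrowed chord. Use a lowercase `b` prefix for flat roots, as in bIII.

iiø7

The diatonic triads in B major are B, C#m, D#m, E, F#, G#m, A#dim. Of the given chords, Bmaj7, Emaj7 and D#m are diatonic. C#m7b5 (C#–E–G–B) is not: scale degree 2 in B major carries C#m (ii). In B minor the chord on that degree is C#m7b5, so here it functions as iiø7, borrowed from the parallel minor.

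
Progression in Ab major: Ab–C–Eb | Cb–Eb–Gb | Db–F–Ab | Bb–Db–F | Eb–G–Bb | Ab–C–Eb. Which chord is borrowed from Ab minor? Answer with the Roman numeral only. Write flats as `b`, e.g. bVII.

bIII

Ab major has the diatonic set Ab, Bbm, Cm, Db, Eb, Fm, Gdim. Of the given chords, Ab–C–Eb = Ab, Db–F–Ab = Db, Bb–Db–F = Bbm and Eb–G–Bb = Eb are diatonic. But Cb–Eb–Gb is foreign: the diatonic iii on degree 3 is Cm, whereas Cb comes from Ab minor. It is labeled bIII.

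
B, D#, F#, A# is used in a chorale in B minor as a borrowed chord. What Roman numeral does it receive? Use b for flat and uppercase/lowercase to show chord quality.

B is scale degree 1 in B minor. B–D#–F#–A# is a major-seventh chord — the form found in B major, not the diatonic i (Bm). Borrowed into B minor it is written Imaj7.

Imaj7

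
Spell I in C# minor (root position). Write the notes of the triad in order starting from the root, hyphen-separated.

C#-E#-G#

I is built on scale degree 1, which is C# in both C# minor and its parallel. Stacking thirds in C# major on C# gives C#–E#–G#.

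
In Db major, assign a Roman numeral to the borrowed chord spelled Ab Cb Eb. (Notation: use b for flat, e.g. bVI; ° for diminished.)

v

The root Ab is the diatonic 5th degree of Db major; the borrowing shows in the chord quality. Diatonically Db major has Ab (V) on that degree; Ab–Cb–Eb is instead the minor chord native to Db minor, so it takes the label v.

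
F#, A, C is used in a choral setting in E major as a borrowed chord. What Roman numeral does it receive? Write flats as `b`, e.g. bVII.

ii°

F# is scale degree 2 in E major. Diatonically E major has F#m (ii) on that degree; F#–A–C is instead the diminished chord native to E minor, so it takes the label ii°.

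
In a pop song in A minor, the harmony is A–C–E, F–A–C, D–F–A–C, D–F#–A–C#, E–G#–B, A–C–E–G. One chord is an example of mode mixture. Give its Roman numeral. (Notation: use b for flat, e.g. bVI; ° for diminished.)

In A minor (with V from harmonic minor) the diatonic chords are Am, Bdim, C, Dm, E, F, G. A–C–E = Am, F–A–C = F, D–F–A–C = Dm7, E–G#–B = E and A–C–E–G = Am7 all belong to that set. D–F#–A–C# is not: scale degree 4 in A minor carries Dm (iv). In A major the chord on that degree is Dmaj7, so here it functions as IVmaj7, borrowed from the parallel major.

IVmaj7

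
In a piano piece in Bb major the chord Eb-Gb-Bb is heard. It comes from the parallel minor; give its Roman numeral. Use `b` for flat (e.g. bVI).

iv

Eb is scale degree 4 in Bb major. Diatonically Bb major has Eb (IV) on that degree; Eb–Gb–Bb is instead the minor chord native to Bb minor, so it takes the label iv.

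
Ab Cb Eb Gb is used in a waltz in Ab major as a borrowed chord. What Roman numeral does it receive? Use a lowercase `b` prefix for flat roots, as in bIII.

i7

Ab is scale degree 1 in Ab major. Ab–Cb–Eb–Gb is a minor-seventh chord — the form found in Ab minor, not the diatonic I (Ab). Borrowed into Ab major it is written i7.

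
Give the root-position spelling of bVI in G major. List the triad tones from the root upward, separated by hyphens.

bVI is built on the lowered scale degree 6. In G major degree 6 is E; lowered it becomes Eb. Stacking thirds in G minor on Eb gives Eb–G–Bb.

Eb-G-Bb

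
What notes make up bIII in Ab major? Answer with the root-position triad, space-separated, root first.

Cb Eb Gb

Scale degree 3 in Ab major is C. bIII uses the lowered form, Cb, taken from Ab minor. Stacking thirds in Ab minor on Cb gives Cb–Eb–Gb.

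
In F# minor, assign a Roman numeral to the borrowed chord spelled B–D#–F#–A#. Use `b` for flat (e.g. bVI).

IVmaj7

The root B is the diatonic 4th degree of F# minor; the borrowing shows in the chord quality. The diatonic chord on degree 4 would be Bm (iv), but B–D#–F#–A# is the major-seventh chord from F# major. As a borrowed chord it is labeled IVmaj7.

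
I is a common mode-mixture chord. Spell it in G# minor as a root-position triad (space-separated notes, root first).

G# B# D#

I is built on scale degree 1, which is G# in both G# minor and its parallel. Stacking thirds in G# major on G# gives G#–B#–D#.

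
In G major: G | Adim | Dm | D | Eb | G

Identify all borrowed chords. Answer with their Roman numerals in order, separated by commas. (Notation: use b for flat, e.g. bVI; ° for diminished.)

ii°, v, bVI

In G major the diatonic chords are G, Am, Bm, C, D, Em, F#dim. G and D both belong to that set. But Adim (A–C–Eb) is foreign: the diatonic ii on degree 2 is Am, whereas Adim comes from G minor. It is labeled ii°. Dm (D–F–A) is not: scale degree 5 in G major carries D (V). In G minor the chord on that degree is Dm, so here it functions as v, borrowed from the parallel minor. Eb (Eb–G–Bb) doesn't fit — on degree 6 G major would have Em (vi). Eb is the degree-6 chord of G minor, so it is the borrowed bVI.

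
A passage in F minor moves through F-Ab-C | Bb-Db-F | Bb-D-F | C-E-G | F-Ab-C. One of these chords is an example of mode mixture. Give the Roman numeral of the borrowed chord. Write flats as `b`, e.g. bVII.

In F minor (with V from harmonic minor) the diatonic chords are Fm, Gdim, Ab, Bbm, C, Db, Eb. F–Ab–C = Fm, Bb–Db–F = Bbm and C–E–G = C are all diatonic. But Bb–D–F is foreign: the diatonic iv on degree 4 is Bbm, whereas Bb comes from F major. It is labeled IV.

IV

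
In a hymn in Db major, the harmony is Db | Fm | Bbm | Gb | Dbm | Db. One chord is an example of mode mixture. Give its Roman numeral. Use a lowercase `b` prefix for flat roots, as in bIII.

The diatonic triads in Db major are Db, Ebm, Fm, Gb, Ab, Bbm, Cdim. Of the given chords, Db, Fm, Bbm and Gb are diatonic. Dbm (Db–Fb–Ab) doesn't fit — on degree 1 Db major would have Db (I). Dbm is the degree-1 chord of Db minor, so it is the borrowed i.

i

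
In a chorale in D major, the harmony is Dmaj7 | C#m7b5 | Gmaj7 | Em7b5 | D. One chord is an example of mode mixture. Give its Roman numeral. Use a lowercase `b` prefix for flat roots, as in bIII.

In D major the diatonic chords are D, Em, F#m, G, A, Bm, C#dim. Dmaj7, C#m7b5, Gmaj7 and D all belong to that set. But Em7b5 (E–G–Bb–D) is foreign: the diatonic ii on degree 2 is Em, whereas Em7b5 comes from D minor. It is labeled iiø7.

iiø7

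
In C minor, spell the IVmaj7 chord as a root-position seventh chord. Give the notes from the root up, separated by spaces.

IVmaj7 is built on scale degree 4, which is F in both C minor and its parallel. In C major the chord on F is F–A–C–E.

F A C E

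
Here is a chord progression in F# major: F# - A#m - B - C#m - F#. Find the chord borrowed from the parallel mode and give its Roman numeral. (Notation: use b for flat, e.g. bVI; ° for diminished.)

F# major has the diatonic set F#, G#m, A#m, B, C#, D#m, E#dim. F#, A#m and B all belong to that set. C#m (C#–E–G#) doesn't fit — on degree 5 F# major would have C# (V). C#m is the degree-5 chord of F# minor, so it is the borrowed v.

v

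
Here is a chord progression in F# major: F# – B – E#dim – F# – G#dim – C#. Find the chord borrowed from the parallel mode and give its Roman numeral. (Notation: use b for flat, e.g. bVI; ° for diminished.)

The diatonic triads in F# major are F#, G#m, A#m, B, C#, D#m, E#dim. Of the given chords, F#, B, E#dim and C# are diatonic. But G#dim (G#–B–D) is foreign: the diatonic ii on degree 2 is G#m, whereas G#dim comes from F# minor. It is labeled ii°.

ii°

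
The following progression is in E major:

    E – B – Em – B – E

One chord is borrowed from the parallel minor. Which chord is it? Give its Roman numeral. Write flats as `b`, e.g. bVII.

E major has the diatonic set E, F#m, G#m, A, B, C#m, D#dim. E and B both belong to that set. Em (E–G–B) is not: scale degree 1 in E major carries E (I). In E minor the chord on that degree is Em, so here it functions as i, borrowed from the parallel minor.

i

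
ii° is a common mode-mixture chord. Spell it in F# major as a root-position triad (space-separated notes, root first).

The root, G#, is scale degree 2 — the same note in F# major and F# minor; only the chord quality changes. Building the diminished chord from the parallel minor on G#: G#–B–D.

G# B D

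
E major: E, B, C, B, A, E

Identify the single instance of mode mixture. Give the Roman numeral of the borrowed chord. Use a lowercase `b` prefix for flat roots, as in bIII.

bVI

In E major the diatonic chords are E, F#m, G#m, A, B, C#m, D#dim. Of the given chords, E, B and A are diatonic. C (C–E–G) doesn't fit — on degree 6 E major would have C#m (vi). C is the degree-6 chord of E minor, so it is the borrowed bVI.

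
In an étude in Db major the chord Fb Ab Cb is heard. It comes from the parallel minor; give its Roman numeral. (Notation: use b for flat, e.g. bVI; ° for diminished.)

In Db major scale degree 3 is F; Fb is its lowered form, from Db minor. Fb–Ab–Cb is a major chord — the form found in Db minor, not the diatonic iii (Fm). Borrowed into Db major it is written bIII.

bIII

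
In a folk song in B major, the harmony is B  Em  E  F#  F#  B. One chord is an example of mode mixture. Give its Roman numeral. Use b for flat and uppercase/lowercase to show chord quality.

In B major the diatonic chords are B, C#m, D#m, E, F#, G#m, A#dim. B, E and F# all belong to that set. Em (E–G–B) is not: scale degree 4 in B major carries E (IV). In B minor the chord on that degree is Em, so here it functions as iv, borrowed from the parallel minor.

iv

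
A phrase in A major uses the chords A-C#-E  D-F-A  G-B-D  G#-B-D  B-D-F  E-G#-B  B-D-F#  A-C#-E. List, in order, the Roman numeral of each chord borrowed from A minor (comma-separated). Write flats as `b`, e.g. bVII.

iv, bVII, ii°

The diatonic triads in A major are A, Bm, C#m, D, E, F#m, G#dim. Of the given chords, A–C#–E = A, G#–B–D = G#dim, E–G#–B = E and B–D–F# = Bm are diatonic. D–F–A doesn't fit — on degree 4 A major would have D (IV). Dm is the degree-4 chord of A minor, so it is the borrowed iv. But G–B–D is foreign: the diatonic vii° on degree 7 is G#dim, whereas G comes from A minor. It is labeled bVII. B–D–F doesn't fit — on degree 2 A major would have Bm (ii). Bdim is the degree-2 chord of A minor, so it is the borrowed ii°.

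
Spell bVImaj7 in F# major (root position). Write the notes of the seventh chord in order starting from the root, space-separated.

Scale degree 6 in F# major is D#. bVImaj7 uses the lowered form, D, taken from F# minor. Stacking thirds in F# minor on D gives D–F#–A–C#.

D F# A C#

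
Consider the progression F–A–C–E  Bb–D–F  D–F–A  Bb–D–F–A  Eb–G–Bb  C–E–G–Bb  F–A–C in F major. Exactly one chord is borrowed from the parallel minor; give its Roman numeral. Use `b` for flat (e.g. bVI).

bVII

In F major the diatonic chords are F, Gm, Am, Bb, C, Dm, Edim. F–A–C–E = Fmaj7, Bb–D–F = Bb, D–F–A = Dm, Bb–D–F–A = Bbmaj7, C–E–G–Bb = C7 and F–A–C = F are all diatonic. Eb–G–Bb doesn't fit — on degree 7 F major would have Edim (vii°). Eb is the degree-7 chord of F minor, so it is the borrowed bVII.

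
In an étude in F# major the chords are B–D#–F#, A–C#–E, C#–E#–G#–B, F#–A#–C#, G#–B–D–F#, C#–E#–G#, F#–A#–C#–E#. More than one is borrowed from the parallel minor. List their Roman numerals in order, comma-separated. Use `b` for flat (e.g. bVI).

F# major has the diatonic set F#, G#m, A#m, B, C#, D#m, E#dim. B–D#–F# = B, C#–E#–G#–B = C#7, F#–A#–C# = F#, C#–E#–G# = C# and F#–A#–C#–E# = F#maj7 are all diatonic. But A–C#–E is foreign: the diatonic iii on degree 3 is A#m, whereas A comes from F# minor. It is labeled bIII. G#–B–D–F# doesn't fit — on degree 2 F# major would have G#m (ii). G#m7b5 is the degree-2 chord of F# minor, so it is the borrowed iiø7.

bIII, iiø7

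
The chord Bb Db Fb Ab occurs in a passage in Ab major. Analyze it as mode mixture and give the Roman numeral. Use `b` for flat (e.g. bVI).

Bb is scale degree 2 in Ab major. Diatonically Ab major has Bbm (ii) on that degree; Bb–Db–Fb–Ab is instead the half-diminished-seventh chord native to Ab minor, so it takes the label iiø7.

iiø7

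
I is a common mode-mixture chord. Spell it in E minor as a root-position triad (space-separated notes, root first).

The root, E, is scale degree 1 — the same note in E minor and E major; only the chord quality changes. Stacking thirds in E major on E gives E–G#–B.

E G# B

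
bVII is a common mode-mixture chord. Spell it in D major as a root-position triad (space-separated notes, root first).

bVII is built on the lowered scale degree 7. In D major degree 7 is C#; lowered it becomes C. Building the major chord from the parallel minor on C: C–E–G.

C E G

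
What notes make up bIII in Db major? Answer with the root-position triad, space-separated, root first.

Fb Ab Cb

The root of bIII is the lowered 3rd degree: F becomes Fb. Stacking thirds in Db minor on Fb gives Fb–Ab–Cb.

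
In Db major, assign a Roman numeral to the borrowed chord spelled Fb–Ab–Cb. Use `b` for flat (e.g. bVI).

Fb is the lowered form of scale degree 3 in Db major (the diatonic degree 3 is F). Diatonically Db major has Fm (iii) on that degree; Fb–Ab–Cb is instead the major chord native to Db minor, so it takes the label bIII.

bIII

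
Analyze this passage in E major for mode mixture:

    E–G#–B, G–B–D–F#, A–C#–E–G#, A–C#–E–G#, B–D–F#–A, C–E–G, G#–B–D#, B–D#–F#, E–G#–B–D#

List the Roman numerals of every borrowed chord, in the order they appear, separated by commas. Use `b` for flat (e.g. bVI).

bIIImaj7, v7, bVI

The diatonic triads in E major are E, F#m, G#m, A, B, C#m, D#dim. E–G#–B = E, A–C#–E–G# = Amaj7, G#–B–D# = G#m, B–D#–F# = B and E–G#–B–D# = Emaj7 all belong to that set. G–B–D–F# is not: scale degree 3 in E major carries G#m (iii). In E minor the chord on that degree is Gmaj7, so here it functions as bIIImaj7, borrowed from the parallel minor. B–D–F#–A is not: scale degree 5 in E major carries B (V). In E minor the chord on that degree is Bm7, so here it functions as v7, borrowed from the parallel minor. But C–E–G is foreign: the diatonic vi on degree 6 is C#m, whereas C comes from E minor. It is labeled bVI.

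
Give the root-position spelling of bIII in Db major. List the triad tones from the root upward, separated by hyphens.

bIII is built on the lowered scale degree 3. In Db major degree 3 is F; lowered it becomes Fb. Building the major chord from the parallel minor on Fb: Fb–Ab–Cb.

Fb-Ab-Cb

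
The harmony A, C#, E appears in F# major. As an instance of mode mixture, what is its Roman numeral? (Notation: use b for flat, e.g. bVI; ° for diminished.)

The root A is the lowered 3rd scale degree — diatonically F# major has A# there. A–C#–E is a major chord — the form found in F# minor, not the diatonic iii (A#m). Borrowed into F# major it is written bIII.

bIII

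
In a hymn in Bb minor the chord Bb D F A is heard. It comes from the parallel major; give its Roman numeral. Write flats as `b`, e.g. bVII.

Imaj7

The root Bb is the diatonic 1st degree of Bb minor; the borrowing shows in the chord quality. Bb–D–F–A is a major-seventh chord — the form found in Bb major, not the diatonic i (Bbm). Borrowed into Bb minor it is written Imaj7.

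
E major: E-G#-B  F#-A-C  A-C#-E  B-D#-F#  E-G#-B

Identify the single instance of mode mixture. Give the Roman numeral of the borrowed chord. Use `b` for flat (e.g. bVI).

E major has the diatonic set E, F#m, G#m, A, B, C#m, D#dim. E–G#–B = E, A–C#–E = A and B–D#–F# = B all belong to that set. But F#–A–C is foreign: the diatonic ii on degree 2 is F#m, whereas F#dim comes from E minor. It is labeled ii°.

ii°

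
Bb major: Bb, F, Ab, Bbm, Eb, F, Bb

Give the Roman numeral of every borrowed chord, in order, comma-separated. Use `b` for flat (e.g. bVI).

bVII, i

Bb major has the diatonic set Bb, Cm, Dm, Eb, F, Gm, Adim. Bb, F and Eb are all diatonic. Ab (Ab–C–Eb) is not: scale degree 7 in Bb major carries Adim (vii°). In Bb minor the chord on that degree is Ab, so here it functions as bVII, borrowed from the parallel minor. Bbm (Bb–Db–F) doesn't fit — on degree 1 Bb major would have Bb (I). Bbm is the degree-1 chord of Bb minor, so it is the borrowed i.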